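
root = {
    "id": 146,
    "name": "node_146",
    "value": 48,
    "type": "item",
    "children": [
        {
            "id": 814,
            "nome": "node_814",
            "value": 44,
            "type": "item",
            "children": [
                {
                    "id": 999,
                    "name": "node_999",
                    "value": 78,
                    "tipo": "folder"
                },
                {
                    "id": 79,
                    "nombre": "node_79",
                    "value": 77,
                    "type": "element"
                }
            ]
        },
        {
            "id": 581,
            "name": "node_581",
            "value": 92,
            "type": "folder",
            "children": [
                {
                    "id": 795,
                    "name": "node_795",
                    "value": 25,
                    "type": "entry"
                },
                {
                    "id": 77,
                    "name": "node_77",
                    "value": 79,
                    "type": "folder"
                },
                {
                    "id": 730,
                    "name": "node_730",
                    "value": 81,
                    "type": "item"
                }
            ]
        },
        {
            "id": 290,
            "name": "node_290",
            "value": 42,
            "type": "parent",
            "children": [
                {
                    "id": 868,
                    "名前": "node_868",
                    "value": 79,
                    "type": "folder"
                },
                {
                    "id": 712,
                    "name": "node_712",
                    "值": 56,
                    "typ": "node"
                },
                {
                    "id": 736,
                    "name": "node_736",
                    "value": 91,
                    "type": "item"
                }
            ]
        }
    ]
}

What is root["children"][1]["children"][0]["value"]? 25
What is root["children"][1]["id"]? 581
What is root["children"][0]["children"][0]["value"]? 78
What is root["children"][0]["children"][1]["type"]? "element"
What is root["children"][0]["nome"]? "node_814"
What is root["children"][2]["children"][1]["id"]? 712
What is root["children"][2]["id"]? 290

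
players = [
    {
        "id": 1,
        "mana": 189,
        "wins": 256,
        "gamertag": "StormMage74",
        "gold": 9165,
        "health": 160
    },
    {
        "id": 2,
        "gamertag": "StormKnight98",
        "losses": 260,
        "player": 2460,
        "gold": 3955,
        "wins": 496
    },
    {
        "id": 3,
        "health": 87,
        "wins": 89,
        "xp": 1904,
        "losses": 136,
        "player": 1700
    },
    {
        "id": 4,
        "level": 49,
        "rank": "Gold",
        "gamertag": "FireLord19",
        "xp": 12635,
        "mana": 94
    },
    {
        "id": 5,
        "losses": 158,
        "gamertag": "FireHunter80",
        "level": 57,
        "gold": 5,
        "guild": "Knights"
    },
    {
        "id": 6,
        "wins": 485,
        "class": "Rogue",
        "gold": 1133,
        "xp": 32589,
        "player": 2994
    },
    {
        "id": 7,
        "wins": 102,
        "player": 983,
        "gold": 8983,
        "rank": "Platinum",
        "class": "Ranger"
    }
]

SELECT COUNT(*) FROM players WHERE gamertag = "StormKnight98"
1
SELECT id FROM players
[1, 2, 3, 4, 5, 6, 7]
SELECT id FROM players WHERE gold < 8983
[2, 5, 6]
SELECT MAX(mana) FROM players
189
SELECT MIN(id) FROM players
1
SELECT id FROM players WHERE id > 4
[5, 6, 7]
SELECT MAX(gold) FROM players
9165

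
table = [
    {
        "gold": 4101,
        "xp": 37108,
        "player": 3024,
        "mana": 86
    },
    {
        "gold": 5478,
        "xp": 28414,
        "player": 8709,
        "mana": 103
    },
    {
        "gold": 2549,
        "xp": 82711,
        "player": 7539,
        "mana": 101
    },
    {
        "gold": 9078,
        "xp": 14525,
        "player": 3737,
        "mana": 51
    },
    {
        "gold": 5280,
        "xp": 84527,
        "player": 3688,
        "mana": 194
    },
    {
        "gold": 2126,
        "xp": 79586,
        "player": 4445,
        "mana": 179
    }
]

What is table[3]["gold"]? 9078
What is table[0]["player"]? 3024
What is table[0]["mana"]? 86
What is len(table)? 6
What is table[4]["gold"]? 5280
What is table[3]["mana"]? 51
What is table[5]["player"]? 4445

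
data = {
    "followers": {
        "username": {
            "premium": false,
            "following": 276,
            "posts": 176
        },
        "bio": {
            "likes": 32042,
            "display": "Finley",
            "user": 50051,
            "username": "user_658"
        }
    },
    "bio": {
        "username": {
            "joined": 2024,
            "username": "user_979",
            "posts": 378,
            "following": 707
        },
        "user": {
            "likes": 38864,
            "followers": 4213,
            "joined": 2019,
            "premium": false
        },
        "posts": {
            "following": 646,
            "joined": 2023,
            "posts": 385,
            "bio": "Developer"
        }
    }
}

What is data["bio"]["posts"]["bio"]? "Developer"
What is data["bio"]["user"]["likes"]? 38864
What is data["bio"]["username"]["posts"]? 378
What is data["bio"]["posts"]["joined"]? 2023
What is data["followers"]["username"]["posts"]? 176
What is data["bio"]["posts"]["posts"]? 385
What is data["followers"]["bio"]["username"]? "user_658"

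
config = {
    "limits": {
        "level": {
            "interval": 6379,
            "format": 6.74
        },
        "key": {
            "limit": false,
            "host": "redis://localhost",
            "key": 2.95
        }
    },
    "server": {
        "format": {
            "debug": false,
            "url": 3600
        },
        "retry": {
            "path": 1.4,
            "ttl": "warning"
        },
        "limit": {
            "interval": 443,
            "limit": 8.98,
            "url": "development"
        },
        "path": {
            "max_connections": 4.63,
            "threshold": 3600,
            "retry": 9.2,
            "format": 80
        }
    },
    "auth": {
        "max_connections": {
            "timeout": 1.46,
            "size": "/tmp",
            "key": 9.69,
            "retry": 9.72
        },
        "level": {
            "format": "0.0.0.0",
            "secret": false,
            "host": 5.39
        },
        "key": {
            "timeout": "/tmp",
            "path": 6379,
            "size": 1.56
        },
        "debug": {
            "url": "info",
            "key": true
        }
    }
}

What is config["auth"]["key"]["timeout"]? "/tmp"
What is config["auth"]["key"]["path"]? 6379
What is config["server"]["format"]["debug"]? False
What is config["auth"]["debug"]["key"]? True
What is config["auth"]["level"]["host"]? 5.39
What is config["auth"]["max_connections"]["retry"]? 9.72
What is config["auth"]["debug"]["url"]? "info"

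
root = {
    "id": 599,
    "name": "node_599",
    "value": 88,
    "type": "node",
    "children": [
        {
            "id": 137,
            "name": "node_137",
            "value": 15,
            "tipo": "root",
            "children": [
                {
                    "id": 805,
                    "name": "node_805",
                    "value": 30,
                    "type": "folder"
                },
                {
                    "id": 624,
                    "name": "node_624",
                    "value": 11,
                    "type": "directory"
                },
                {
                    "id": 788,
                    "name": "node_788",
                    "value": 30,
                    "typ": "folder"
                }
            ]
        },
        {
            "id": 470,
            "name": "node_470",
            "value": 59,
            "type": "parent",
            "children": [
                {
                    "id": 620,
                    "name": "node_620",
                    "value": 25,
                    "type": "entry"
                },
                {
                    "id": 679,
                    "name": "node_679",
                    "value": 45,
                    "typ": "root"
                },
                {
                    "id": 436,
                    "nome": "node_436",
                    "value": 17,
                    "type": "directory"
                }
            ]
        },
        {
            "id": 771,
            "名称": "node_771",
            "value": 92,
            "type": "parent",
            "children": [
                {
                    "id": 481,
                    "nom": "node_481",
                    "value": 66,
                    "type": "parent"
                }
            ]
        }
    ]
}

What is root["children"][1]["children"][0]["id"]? 620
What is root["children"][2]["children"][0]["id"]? 481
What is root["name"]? "node_599"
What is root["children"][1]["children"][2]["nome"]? "node_436"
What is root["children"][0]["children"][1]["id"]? 624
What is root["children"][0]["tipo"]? "root"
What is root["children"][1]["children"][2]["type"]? "directory"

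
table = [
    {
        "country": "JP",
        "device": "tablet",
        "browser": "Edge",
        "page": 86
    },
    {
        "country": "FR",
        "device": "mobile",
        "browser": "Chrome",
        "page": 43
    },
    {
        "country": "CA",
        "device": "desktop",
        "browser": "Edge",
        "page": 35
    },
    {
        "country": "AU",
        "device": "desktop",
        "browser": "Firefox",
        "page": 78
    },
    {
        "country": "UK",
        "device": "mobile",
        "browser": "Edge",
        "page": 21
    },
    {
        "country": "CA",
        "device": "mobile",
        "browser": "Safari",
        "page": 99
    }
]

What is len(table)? 6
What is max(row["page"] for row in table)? 99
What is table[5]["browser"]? "Safari"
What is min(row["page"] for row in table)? 21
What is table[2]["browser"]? "Edge"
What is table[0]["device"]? "tablet"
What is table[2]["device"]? "desktop"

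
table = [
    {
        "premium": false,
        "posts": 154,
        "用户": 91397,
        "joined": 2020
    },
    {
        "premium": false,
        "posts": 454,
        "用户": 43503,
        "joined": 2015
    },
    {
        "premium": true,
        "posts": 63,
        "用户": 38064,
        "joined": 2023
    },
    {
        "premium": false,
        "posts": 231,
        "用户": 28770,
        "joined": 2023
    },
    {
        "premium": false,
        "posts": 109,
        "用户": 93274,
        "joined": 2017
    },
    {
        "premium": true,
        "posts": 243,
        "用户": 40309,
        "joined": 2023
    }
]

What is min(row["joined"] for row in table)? 2015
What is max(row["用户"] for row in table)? 93274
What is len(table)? 6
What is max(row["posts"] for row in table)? 454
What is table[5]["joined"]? 2023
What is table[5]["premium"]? True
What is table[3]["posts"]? 231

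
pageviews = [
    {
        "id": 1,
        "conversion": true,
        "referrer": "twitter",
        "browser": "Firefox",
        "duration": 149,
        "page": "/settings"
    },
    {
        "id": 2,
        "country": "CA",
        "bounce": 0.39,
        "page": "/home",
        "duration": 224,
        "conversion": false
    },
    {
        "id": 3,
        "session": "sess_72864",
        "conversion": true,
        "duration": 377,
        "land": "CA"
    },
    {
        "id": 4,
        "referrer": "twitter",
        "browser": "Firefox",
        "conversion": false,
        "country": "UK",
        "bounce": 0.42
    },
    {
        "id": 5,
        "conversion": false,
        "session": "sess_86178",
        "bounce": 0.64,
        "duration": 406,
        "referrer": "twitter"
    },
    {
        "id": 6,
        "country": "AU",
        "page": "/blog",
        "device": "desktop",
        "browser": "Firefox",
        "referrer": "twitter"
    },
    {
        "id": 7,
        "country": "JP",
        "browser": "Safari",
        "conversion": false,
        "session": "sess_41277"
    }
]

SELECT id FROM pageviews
[1, 2, 3, 4, 5, 6, 7]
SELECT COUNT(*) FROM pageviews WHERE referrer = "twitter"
4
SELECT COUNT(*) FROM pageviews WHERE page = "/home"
1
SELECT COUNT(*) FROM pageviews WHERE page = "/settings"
1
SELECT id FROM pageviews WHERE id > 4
[5, 6, 7]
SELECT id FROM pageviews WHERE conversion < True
[2, 4, 5, 7]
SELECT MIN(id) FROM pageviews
1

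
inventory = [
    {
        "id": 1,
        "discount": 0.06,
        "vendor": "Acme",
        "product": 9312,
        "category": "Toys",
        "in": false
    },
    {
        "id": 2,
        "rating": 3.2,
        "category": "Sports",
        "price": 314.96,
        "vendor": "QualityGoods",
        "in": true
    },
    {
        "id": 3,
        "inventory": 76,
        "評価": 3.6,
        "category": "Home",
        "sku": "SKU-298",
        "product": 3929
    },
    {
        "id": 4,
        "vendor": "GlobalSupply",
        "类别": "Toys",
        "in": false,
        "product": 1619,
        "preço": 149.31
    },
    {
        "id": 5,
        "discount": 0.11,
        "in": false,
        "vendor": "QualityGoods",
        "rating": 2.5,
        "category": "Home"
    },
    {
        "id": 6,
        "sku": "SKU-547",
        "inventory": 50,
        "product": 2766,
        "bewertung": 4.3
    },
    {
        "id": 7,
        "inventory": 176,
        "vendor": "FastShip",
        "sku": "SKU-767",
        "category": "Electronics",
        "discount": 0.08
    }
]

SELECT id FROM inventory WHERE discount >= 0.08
[5, 7]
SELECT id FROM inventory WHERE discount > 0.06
[5, 7]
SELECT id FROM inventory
[1, 2, 3, 4, 5, 6, 7]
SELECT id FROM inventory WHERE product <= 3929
[3, 4, 6]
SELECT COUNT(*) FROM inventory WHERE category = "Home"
2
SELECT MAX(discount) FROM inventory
0.11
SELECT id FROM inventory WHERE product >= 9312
[1]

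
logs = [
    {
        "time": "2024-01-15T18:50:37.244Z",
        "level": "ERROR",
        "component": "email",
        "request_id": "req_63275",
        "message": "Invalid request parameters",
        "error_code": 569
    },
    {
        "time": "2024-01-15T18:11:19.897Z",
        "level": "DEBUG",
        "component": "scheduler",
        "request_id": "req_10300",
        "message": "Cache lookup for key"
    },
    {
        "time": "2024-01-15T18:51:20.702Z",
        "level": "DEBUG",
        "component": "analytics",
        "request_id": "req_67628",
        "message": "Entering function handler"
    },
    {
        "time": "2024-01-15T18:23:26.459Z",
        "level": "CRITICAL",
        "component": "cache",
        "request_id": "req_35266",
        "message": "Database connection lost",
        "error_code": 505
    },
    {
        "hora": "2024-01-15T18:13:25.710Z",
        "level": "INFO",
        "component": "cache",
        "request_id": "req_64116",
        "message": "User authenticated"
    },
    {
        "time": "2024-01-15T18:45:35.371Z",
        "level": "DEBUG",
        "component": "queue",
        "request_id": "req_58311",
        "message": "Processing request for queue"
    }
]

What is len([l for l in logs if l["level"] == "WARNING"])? 0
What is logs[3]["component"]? "cache"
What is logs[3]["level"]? "CRITICAL"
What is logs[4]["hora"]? "2024-01-15T18:13:25.710Z"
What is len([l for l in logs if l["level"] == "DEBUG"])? 3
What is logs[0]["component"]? "email"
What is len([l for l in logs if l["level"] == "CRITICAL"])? 1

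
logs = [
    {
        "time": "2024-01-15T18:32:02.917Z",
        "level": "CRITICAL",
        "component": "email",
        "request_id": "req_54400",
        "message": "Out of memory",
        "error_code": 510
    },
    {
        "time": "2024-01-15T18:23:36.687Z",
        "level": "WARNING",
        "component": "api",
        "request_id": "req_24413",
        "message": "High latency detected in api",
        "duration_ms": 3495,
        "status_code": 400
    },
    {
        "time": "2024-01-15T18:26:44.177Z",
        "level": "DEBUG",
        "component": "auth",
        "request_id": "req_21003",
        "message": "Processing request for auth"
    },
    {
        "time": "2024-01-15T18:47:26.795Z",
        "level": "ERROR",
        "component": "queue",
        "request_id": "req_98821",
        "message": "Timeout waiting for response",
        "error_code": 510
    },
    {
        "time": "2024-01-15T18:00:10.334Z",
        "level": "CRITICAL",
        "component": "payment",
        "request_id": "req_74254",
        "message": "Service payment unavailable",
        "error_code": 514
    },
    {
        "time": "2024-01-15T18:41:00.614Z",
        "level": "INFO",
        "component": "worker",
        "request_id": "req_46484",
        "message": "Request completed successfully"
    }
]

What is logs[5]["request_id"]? "req_46484"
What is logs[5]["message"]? "Request completed successfully"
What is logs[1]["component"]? "api"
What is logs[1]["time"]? "2024-01-15T18:23:36.687Z"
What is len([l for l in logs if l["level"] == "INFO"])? 1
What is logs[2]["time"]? "2024-01-15T18:26:44.177Z"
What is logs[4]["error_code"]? 514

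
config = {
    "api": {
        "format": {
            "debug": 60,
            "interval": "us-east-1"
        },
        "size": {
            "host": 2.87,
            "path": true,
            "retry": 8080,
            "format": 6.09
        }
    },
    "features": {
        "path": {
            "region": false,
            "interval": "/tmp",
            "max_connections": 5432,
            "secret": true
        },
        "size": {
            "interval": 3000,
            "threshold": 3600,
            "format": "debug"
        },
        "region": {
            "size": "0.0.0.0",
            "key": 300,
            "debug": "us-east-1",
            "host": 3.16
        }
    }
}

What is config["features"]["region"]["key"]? 300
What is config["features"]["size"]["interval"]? 3000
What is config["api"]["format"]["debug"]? 60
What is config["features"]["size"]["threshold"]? 3600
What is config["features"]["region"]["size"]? "0.0.0.0"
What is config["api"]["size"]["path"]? True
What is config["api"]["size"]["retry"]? 8080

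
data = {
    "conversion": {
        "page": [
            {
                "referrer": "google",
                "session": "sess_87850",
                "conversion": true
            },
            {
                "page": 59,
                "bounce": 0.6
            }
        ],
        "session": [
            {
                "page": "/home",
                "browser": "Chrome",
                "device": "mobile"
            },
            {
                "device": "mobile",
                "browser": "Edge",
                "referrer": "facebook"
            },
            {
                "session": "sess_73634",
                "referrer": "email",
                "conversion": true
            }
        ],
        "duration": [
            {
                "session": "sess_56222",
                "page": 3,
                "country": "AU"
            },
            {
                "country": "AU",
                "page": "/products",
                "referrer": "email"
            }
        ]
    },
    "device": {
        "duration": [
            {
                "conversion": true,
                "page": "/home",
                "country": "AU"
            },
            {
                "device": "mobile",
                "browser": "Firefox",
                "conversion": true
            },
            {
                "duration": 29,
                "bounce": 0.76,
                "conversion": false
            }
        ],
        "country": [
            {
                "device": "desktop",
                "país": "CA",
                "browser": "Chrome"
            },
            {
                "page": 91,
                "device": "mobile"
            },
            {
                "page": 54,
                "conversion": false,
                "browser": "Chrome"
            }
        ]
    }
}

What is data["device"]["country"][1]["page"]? 91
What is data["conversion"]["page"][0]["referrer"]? "google"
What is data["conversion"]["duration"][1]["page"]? "/products"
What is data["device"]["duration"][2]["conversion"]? False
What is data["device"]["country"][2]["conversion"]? False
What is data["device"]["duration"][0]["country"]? "AU"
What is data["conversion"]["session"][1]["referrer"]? "facebook"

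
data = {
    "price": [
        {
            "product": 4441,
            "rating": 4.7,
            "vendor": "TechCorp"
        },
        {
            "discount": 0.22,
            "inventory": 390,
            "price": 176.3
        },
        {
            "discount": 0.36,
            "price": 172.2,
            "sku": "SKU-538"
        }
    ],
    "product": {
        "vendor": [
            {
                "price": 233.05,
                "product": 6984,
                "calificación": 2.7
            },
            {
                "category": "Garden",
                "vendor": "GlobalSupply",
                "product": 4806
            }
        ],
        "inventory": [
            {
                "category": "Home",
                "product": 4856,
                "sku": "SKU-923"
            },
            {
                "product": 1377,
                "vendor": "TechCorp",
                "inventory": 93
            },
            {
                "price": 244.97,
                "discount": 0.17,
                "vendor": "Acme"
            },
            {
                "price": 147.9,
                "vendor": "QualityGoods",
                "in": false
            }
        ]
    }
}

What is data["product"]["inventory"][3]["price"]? 147.9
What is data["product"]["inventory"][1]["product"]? 1377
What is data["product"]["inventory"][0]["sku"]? "SKU-923"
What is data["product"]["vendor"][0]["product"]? 6984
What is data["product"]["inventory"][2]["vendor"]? "Acme"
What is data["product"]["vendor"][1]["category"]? "Garden"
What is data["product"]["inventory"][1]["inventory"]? 93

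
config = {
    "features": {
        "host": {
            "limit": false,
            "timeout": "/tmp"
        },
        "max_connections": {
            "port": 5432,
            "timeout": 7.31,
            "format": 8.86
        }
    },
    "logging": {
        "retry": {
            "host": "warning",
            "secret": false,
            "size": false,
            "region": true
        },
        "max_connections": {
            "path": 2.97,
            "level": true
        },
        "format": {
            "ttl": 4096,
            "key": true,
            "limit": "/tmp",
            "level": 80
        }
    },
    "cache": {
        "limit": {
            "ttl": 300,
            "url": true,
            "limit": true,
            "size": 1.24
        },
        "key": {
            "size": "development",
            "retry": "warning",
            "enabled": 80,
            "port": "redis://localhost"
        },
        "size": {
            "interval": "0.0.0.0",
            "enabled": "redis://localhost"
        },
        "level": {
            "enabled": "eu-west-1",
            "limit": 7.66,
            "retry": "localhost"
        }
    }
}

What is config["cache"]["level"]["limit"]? 7.66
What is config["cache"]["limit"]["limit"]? True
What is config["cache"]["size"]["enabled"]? "redis://localhost"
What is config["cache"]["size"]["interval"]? "0.0.0.0"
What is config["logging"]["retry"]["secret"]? False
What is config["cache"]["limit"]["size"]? 1.24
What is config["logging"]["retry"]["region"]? True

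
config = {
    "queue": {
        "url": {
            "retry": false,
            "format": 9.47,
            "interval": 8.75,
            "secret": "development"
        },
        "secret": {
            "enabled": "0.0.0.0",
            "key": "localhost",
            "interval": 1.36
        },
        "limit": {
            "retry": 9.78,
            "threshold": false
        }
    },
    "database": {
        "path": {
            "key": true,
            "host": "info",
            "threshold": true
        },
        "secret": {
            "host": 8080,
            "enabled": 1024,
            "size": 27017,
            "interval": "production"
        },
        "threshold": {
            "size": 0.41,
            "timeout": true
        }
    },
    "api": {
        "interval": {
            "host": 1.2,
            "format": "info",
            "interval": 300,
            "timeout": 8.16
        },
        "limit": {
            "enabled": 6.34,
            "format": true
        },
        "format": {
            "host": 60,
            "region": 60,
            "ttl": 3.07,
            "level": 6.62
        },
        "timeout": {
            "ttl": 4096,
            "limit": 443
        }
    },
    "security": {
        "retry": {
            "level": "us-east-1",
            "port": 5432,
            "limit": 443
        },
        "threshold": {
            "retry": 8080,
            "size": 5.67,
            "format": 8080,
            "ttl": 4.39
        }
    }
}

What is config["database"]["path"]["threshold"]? True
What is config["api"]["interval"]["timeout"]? 8.16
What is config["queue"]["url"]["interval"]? 8.75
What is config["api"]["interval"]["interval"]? 300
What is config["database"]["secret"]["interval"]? "production"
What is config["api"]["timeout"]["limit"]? 443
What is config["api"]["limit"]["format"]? True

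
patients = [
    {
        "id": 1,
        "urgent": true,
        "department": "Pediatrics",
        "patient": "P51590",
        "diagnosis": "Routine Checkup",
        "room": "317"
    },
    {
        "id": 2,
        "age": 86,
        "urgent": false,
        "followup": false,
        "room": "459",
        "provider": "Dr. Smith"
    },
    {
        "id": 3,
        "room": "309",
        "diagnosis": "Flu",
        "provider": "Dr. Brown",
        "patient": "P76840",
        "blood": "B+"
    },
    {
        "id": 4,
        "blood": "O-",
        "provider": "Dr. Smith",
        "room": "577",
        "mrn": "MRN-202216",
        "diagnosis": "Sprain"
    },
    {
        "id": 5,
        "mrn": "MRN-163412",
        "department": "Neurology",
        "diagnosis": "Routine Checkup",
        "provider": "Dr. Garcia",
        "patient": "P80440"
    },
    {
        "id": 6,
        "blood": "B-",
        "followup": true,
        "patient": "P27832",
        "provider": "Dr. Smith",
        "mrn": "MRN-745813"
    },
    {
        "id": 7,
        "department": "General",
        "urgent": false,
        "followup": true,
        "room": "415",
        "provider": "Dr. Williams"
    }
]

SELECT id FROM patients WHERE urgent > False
[1]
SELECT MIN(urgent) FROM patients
False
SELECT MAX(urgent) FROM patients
True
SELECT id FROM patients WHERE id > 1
[2, 3, 4, 5, 6, 7]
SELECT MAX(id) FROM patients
7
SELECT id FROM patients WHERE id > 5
[6, 7]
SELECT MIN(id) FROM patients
1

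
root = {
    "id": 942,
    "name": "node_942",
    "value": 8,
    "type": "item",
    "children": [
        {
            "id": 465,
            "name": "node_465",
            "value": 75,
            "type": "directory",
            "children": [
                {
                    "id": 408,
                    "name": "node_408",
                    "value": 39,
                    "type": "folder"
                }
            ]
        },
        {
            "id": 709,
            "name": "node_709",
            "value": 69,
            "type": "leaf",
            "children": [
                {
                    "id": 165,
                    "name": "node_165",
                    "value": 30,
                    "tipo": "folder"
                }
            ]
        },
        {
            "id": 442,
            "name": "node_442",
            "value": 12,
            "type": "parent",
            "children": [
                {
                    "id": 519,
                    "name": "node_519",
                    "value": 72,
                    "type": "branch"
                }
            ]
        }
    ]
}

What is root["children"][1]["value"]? 69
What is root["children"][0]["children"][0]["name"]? "node_408"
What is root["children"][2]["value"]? 12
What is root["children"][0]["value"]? 75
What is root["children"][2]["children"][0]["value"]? 72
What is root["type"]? "item"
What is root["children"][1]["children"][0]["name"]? "node_165"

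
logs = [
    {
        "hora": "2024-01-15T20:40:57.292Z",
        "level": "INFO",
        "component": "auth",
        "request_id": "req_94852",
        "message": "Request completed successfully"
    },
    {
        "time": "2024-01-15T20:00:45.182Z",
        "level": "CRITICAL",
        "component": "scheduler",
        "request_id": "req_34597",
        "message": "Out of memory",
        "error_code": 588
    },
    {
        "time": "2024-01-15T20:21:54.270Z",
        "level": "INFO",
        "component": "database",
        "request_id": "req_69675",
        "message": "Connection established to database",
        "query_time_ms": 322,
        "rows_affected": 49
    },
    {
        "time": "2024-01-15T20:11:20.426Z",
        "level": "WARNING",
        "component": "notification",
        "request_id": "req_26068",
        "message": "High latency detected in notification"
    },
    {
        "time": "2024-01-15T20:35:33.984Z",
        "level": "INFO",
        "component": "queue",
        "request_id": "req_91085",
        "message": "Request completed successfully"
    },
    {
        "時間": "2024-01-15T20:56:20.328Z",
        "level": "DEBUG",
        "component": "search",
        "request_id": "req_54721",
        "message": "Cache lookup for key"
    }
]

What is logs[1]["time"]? "2024-01-15T20:00:45.182Z"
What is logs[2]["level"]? "INFO"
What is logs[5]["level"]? "DEBUG"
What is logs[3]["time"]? "2024-01-15T20:11:20.426Z"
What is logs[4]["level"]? "INFO"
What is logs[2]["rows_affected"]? 49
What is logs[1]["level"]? "CRITICAL"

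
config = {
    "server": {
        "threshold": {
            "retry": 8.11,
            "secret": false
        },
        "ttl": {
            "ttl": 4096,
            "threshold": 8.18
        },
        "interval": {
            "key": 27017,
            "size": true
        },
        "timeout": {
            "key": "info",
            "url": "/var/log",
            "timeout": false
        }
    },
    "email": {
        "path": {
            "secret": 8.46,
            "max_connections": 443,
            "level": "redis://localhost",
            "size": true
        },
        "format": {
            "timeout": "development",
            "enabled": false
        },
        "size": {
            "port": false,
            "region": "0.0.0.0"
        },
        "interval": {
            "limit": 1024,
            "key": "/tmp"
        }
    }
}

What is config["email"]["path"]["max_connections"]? 443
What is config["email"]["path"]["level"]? "redis://localhost"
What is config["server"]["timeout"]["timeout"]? False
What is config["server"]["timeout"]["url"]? "/var/log"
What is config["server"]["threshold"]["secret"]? False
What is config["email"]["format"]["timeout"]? "development"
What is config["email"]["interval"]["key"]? "/tmp"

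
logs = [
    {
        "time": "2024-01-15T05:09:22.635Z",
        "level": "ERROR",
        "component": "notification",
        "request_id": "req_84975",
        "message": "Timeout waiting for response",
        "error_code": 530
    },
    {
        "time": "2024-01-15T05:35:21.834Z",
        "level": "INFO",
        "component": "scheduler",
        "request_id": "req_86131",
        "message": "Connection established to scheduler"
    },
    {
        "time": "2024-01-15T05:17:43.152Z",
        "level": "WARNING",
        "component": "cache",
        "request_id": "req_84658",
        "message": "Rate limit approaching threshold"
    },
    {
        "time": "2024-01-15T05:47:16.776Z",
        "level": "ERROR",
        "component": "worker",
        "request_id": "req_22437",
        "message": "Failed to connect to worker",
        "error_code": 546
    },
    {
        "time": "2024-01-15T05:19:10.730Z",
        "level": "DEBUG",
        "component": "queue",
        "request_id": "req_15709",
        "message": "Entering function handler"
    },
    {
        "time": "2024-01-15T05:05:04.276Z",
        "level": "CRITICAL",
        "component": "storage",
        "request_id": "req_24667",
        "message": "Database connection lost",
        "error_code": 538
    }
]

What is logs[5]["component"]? "storage"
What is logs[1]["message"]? "Connection established to scheduler"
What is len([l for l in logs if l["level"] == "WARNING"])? 1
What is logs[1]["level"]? "INFO"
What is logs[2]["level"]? "WARNING"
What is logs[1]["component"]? "scheduler"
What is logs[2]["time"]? "2024-01-15T05:17:43.152Z"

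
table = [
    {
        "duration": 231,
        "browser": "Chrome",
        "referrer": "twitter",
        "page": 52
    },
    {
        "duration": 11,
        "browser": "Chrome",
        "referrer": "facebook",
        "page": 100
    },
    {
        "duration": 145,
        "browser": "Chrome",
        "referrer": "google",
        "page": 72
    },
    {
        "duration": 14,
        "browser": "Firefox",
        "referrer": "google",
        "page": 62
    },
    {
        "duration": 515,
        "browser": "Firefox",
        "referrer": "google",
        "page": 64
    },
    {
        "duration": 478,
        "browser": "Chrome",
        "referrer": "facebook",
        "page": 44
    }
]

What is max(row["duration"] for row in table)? 515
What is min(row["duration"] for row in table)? 11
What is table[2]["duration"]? 145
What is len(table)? 6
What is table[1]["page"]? 100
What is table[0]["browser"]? "Chrome"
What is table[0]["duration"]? 231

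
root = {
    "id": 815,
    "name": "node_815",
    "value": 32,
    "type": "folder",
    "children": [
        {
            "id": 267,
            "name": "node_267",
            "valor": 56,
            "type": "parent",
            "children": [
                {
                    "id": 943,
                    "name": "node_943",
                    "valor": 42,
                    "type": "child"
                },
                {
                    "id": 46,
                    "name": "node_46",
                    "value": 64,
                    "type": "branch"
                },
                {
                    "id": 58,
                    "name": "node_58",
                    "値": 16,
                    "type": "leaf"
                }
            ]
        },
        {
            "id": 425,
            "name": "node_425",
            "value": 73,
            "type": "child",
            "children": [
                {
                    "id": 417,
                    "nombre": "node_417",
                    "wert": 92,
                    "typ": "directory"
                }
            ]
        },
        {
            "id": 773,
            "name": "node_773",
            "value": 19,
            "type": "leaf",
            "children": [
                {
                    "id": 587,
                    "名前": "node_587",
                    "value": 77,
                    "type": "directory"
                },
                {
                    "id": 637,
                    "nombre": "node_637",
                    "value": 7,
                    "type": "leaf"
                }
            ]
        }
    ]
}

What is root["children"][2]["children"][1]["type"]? "leaf"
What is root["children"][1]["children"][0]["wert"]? 92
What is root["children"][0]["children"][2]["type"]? "leaf"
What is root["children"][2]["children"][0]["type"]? "directory"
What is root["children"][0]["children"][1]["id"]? 46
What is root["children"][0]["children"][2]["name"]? "node_58"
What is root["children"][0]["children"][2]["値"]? 16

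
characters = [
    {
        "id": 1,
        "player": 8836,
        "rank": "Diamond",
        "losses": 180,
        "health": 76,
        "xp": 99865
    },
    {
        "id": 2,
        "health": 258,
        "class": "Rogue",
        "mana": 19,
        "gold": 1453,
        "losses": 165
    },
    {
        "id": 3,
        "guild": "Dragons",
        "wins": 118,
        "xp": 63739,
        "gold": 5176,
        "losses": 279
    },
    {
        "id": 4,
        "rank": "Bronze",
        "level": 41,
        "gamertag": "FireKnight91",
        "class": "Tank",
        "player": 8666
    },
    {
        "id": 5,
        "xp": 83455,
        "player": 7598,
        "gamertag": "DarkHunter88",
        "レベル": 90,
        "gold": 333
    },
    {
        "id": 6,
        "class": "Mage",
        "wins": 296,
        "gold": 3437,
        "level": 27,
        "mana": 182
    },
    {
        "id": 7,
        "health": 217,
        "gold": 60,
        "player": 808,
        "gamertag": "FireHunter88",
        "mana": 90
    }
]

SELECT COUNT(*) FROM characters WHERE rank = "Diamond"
1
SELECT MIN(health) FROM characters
76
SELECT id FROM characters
[1, 2, 3, 4, 5, 6, 7]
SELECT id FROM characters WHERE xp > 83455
[1]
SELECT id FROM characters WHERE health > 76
[2, 7]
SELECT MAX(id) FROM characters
7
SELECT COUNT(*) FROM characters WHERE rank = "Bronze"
1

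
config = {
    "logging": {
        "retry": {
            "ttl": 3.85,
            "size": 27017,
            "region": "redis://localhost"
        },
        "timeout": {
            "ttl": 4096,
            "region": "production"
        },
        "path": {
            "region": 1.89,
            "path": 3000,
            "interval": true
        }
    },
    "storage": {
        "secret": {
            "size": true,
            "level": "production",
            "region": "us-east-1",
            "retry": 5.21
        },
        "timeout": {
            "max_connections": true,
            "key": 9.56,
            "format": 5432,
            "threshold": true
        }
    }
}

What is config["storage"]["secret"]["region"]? "us-east-1"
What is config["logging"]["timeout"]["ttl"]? 4096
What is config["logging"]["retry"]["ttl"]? 3.85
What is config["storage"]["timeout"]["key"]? 9.56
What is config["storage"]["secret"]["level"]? "production"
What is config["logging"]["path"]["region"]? 1.89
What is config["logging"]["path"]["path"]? 3000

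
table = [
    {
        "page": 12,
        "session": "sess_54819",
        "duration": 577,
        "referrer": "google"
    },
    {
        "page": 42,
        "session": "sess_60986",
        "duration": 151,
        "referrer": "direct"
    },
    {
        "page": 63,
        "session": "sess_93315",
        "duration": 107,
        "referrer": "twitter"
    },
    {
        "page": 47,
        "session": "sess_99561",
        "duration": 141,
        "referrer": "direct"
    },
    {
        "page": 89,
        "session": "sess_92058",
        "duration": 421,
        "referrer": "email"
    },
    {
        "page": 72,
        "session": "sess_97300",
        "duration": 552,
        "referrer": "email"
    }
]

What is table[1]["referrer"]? "direct"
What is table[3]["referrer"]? "direct"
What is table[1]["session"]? "sess_60986"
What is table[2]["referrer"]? "twitter"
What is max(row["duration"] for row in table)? 577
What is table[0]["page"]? 12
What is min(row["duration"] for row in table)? 107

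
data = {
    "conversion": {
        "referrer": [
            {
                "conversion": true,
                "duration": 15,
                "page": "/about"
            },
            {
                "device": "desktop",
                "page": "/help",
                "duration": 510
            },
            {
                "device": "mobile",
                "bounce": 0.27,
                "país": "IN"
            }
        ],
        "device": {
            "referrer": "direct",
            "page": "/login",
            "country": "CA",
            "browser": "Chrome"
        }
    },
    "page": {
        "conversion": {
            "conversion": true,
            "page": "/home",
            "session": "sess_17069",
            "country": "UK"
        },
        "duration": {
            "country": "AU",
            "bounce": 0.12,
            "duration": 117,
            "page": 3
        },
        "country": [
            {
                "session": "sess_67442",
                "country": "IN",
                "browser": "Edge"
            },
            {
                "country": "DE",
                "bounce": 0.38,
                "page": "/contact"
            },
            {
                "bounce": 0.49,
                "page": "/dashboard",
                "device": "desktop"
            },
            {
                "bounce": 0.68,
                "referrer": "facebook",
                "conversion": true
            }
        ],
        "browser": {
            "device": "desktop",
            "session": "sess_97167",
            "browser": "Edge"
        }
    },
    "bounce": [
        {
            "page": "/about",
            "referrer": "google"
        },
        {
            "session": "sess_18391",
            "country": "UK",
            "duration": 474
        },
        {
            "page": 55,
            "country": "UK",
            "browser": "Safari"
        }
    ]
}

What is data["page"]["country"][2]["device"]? "desktop"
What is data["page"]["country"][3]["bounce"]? 0.68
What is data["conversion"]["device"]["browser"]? "Chrome"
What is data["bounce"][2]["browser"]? "Safari"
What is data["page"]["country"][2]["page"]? "/dashboard"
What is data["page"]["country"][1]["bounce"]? 0.38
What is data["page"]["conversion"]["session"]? "sess_17069"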